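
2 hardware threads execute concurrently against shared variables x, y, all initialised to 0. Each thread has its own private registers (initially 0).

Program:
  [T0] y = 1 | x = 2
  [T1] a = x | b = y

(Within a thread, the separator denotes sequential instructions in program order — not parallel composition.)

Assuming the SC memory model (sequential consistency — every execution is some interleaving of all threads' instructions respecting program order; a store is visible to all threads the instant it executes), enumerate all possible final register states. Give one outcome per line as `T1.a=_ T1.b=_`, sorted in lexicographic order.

T1.a=0 T1.b=0
T1.a=0 T1.b=1
T1.a=2 T1.b=1

outcome vector order: (T1.a,T1.b)
|SC outcomes| = 3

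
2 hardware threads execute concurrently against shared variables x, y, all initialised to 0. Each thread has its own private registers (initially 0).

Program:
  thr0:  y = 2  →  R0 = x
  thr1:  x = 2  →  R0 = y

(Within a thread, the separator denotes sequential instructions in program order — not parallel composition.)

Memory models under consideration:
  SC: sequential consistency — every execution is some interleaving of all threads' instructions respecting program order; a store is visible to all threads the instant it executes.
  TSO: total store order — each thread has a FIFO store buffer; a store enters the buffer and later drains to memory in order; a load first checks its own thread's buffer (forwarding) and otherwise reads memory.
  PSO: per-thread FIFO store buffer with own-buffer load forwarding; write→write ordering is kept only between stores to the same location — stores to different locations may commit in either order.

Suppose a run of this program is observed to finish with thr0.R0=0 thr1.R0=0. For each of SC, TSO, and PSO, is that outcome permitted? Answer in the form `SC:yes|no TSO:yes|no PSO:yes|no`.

outcome vector order: (thr0.R0,thr1.R0)
[SC] allowed = {<0 2>; <2 0>; <2 2>}
[TSO] allowed = {<0 0>; <0 2>; <2 0>; <2 2>}
[PSO] allowed = {<0 0>; <0 2>; <2 0>; <2 2>}
target <0 0> ∈ {TSO,PSO}

SC:no TSO:yes PSO:yes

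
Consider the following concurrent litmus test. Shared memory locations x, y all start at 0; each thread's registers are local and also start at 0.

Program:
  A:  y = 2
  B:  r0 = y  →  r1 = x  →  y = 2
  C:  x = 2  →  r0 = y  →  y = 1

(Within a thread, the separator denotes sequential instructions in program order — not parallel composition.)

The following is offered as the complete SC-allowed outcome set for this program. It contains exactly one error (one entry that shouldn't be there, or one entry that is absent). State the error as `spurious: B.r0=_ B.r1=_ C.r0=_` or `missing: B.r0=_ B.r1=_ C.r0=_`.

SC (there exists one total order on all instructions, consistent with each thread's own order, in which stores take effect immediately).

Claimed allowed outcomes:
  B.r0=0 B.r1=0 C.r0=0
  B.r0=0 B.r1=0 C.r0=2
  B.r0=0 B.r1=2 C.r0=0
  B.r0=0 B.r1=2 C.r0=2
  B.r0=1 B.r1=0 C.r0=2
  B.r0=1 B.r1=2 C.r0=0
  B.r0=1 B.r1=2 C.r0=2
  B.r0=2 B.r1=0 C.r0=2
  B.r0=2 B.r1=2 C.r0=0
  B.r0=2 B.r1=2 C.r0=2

outcome vector order: (B.r0,B.r1,C.r0)
SC (9): (0,0,0), (0,0,2), (0,2,0), (0,2,2), (1,2,0), (1,2,2), (2,0,2), (2,2,0), (2,2,2)
claimed∖SC = {(1,0,2)}

spurious: B.r0=1 B.r1=0 C.r0=2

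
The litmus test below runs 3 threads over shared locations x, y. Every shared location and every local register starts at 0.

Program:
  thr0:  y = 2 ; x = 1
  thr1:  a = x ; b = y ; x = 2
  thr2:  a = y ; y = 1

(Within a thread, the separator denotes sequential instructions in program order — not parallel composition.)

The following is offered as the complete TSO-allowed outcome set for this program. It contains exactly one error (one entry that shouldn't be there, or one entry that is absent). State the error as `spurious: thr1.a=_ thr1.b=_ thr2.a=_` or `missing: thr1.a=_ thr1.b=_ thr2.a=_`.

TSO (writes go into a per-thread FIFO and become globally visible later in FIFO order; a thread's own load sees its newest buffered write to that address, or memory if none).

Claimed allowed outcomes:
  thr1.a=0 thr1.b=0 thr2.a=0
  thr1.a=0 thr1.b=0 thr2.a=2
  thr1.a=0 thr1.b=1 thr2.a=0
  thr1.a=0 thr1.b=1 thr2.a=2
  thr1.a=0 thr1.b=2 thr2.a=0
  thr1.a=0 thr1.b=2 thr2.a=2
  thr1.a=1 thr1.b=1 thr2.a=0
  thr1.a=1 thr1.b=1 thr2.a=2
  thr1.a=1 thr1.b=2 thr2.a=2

missing: thr1.a=1 thr1.b=2 thr2.a=0

outcome vector order: (thr1.a,thr1.b,thr2.a)
[TSO] allowed = {(0,0,0); (0,0,2); (0,1,0); (0,1,2); (0,2,0); (0,2,2); (1,1,0); (1,1,2); (1,2,0); (1,2,2)}
TSO∖claimed = {(1,2,0)}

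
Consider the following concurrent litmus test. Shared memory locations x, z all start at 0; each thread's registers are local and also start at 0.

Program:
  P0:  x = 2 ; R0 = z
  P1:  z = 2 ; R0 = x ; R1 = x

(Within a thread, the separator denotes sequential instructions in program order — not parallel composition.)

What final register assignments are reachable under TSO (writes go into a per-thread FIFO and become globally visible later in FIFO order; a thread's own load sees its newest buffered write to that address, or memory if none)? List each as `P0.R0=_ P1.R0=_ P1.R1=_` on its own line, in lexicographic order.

outcome vector order: (P0.R0,P1.R0,P1.R1)
|TSO outcomes| = 6

P0.R0=0 P1.R0=0 P1.R1=0
P0.R0=0 P1.R0=0 P1.R1=2
P0.R0=0 P1.R0=2 P1.R1=2
P0.R0=2 P1.R0=0 P1.R1=0
P0.R0=2 P1.R0=0 P1.R1=2
P0.R0=2 P1.R0=2 P1.R1=2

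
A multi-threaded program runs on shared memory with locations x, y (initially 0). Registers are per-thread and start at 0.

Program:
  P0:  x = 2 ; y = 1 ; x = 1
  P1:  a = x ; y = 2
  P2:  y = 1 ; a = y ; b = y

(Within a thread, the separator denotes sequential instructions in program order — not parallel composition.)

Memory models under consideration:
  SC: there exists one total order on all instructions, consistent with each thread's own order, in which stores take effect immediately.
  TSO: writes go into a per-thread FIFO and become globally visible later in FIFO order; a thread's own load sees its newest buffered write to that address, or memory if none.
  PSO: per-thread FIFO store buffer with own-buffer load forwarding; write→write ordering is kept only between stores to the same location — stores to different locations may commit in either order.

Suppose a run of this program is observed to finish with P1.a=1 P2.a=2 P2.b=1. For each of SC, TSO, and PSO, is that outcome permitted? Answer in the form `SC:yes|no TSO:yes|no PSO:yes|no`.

SC:no TSO:no PSO:yes

outcome vector order: (P1.a,P2.a,P2.b)
SC: 11 outcomes — {<0 1 1> <0 1 2> <0 2 1> <0 2 2> <1 1 1> <1 1 2> <1 2 2> <2 1 1> <2 1 2> <2 2 1> <2 2 2>}
TSO: 11 outcomes — {<0 1 1> <0 1 2> <0 2 1> <0 2 2> <1 1 1> <1 1 2> <1 2 2> <2 1 1> <2 1 2> <2 2 1> <2 2 2>}
PSO: 12 outcomes — {<0 1 1> <0 1 2> <0 2 1> <0 2 2> <1 1 1> <1 1 2> <1 2 1> <1 2 2> <2 1 1> <2 1 2> <2 2 1> <2 2 2>}
target <1 2 1> ∈ {PSO}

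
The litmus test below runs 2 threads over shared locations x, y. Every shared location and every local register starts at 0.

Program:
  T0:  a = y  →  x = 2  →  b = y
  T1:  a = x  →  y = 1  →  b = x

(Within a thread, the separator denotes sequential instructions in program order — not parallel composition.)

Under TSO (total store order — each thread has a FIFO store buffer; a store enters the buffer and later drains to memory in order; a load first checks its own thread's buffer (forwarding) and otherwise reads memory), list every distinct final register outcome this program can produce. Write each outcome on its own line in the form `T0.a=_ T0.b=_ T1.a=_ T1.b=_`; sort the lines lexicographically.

outcome vector order: (T0.a,T0.b,T1.a,T1.b)
|TSO outcomes| = 8

T0.a=0 T0.b=0 T1.a=0 T1.b=0
T0.a=0 T0.b=0 T1.a=0 T1.b=2
T0.a=0 T0.b=0 T1.a=2 T1.b=2
T0.a=0 T0.b=1 T1.a=0 T1.b=0
T0.a=0 T0.b=1 T1.a=0 T1.b=2
T0.a=0 T0.b=1 T1.a=2 T1.b=2
T0.a=1 T0.b=1 T1.a=0 T1.b=0
T0.a=1 T0.b=1 T1.a=0 T1.b=2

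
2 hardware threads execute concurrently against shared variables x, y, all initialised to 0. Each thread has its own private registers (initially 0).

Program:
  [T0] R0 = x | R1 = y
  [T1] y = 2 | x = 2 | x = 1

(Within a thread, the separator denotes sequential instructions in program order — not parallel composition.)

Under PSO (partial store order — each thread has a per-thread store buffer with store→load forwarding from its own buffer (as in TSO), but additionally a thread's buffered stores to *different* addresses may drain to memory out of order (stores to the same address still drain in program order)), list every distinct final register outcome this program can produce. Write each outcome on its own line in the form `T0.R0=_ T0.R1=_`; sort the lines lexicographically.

outcome vector order: (T0.R0,T0.R1)
|PSO outcomes| = 6

T0.R0=0 T0.R1=0
T0.R0=0 T0.R1=2
T0.R0=1 T0.R1=0
T0.R0=1 T0.R1=2
T0.R0=2 T0.R1=0
T0.R0=2 T0.R1=2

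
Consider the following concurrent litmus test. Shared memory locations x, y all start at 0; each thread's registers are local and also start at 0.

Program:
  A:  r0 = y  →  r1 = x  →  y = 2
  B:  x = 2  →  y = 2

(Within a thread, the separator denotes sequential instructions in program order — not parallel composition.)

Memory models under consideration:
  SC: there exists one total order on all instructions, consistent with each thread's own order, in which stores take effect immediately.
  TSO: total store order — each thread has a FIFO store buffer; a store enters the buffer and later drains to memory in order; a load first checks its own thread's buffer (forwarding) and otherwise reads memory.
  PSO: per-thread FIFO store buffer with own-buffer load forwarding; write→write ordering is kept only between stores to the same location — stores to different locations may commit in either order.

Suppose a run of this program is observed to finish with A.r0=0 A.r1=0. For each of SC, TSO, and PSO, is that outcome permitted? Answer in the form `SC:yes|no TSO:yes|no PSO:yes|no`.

SC:yes TSO:yes PSO:yes

outcome vector order: (A.r0,A.r1)
SC: 3 outcomes — {<0 0>, <0 2>, <2 2>}
TSO: 3 outcomes — {<0 0>, <0 2>, <2 2>}
PSO: 4 outcomes — {<0 0>, <0 2>, <2 0>, <2 2>}
target <0 0> ∈ {SC,TSO,PSO}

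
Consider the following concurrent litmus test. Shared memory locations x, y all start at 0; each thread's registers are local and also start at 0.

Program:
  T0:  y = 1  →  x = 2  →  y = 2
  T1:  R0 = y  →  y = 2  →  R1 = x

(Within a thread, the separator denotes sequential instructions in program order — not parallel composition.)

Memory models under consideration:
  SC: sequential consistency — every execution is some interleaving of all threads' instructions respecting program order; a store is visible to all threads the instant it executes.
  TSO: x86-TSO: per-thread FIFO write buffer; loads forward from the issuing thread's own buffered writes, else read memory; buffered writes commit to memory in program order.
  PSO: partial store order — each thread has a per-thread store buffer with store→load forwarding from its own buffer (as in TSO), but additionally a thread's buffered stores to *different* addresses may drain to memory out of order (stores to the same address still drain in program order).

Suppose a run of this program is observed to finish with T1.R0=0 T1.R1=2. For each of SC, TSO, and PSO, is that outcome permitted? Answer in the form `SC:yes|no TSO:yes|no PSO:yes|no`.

outcome vector order: (T1.R0,T1.R1)
under SC → <0 0> <0 2> <1 0> <1 2> <2 2>
under TSO → <0 0> <0 2> <1 0> <1 2> <2 2>
under PSO → <0 0> <0 2> <1 0> <1 2> <2 0> <2 2>
target <0 2> ∈ {SC,TSO,PSO}

SC:yes TSO:yes PSO:yes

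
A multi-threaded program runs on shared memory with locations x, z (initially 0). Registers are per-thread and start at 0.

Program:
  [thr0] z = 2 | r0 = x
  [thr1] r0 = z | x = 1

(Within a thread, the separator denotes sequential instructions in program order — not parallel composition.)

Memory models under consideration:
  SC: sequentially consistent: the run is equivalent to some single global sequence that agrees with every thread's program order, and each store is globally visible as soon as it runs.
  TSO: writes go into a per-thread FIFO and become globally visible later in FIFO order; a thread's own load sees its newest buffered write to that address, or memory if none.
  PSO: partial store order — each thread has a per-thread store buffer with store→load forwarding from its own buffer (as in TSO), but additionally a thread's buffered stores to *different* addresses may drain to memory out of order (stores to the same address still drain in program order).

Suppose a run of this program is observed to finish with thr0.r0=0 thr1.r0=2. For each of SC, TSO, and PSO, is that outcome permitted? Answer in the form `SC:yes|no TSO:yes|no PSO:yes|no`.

outcome vector order: (thr0.r0,thr1.r0)
[SC] allowed = {<0 0>, <0 2>, <1 0>, <1 2>}
[TSO] allowed = {<0 0>, <0 2>, <1 0>, <1 2>}
[PSO] allowed = {<0 0>, <0 2>, <1 0>, <1 2>}
target <0 2> ∈ {SC,TSO,PSO}

SC:yes TSO:yes PSO:yes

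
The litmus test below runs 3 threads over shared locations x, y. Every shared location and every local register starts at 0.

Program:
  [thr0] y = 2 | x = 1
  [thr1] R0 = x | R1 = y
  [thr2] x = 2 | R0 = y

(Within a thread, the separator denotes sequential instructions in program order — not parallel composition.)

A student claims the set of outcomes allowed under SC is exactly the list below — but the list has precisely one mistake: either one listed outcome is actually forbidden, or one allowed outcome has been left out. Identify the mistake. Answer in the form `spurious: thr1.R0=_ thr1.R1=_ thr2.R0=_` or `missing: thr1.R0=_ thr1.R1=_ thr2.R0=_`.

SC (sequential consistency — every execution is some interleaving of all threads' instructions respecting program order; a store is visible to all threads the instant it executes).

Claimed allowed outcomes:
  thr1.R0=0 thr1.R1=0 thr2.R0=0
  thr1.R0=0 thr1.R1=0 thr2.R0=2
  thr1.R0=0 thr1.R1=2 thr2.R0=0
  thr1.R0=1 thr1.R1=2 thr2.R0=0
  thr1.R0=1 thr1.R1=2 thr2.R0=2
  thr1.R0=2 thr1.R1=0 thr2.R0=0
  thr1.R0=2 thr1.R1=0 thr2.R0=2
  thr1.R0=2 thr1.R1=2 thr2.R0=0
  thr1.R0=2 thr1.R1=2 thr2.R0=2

outcome vector order: (thr1.R0,thr1.R1,thr2.R0)
SC: 10 outcomes — {<0 0 0>; <0 0 2>; <0 2 0>; <0 2 2>; <1 2 0>; <1 2 2>; <2 0 0>; <2 0 2>; <2 2 0>; <2 2 2>}
SC∖claimed = {<0 2 2>}

missing: thr1.R0=0 thr1.R1=2 thr2.R0=2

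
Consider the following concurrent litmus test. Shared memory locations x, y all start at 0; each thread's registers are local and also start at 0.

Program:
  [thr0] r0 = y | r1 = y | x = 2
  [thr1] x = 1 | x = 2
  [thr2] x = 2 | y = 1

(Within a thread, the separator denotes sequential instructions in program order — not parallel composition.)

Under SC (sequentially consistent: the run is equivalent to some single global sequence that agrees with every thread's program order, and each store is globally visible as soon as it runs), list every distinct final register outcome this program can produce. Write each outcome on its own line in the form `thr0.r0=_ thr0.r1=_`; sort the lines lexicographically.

outcome vector order: (thr0.r0,thr0.r1)
|SC outcomes| = 3

thr0.r0=0 thr0.r1=0
thr0.r0=0 thr0.r1=1
thr0.r0=1 thr0.r1=1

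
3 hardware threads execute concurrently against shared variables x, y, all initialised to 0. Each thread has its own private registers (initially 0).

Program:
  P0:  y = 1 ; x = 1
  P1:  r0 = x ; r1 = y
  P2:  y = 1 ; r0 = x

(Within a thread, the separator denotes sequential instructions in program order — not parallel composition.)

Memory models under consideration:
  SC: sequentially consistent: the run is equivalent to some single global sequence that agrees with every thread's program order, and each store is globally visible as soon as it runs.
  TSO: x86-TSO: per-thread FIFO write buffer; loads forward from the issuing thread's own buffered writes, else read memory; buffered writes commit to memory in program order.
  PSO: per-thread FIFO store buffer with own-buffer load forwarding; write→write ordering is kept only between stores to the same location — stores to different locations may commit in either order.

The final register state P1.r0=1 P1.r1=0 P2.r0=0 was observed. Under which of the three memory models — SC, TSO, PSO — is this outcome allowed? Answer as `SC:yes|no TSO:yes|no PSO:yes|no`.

outcome vector order: (P1.r0,P1.r1,P2.r0)
[SC] allowed = {0/0/0 0/0/1 0/1/0 0/1/1 1/1/0 1/1/1}
[TSO] allowed = {0/0/0 0/0/1 0/1/0 0/1/1 1/1/0 1/1/1}
[PSO] allowed = {0/0/0 0/0/1 0/1/0 0/1/1 1/0/0 1/0/1 1/1/0 1/1/1}
target 1/0/0 ∈ {PSO}

SC:no TSO:no PSO:yes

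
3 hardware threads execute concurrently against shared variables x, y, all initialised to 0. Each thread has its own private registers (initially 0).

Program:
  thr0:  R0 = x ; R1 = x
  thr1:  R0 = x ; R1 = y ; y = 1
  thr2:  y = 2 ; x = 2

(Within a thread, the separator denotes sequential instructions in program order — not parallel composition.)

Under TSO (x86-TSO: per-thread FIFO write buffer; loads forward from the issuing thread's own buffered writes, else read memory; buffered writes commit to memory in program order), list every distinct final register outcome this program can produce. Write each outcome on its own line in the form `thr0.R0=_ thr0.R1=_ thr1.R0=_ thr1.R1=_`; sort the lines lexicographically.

outcome vector order: (thr0.R0,thr0.R1,thr1.R0,thr1.R1)
|TSO outcomes| = 9

thr0.R0=0 thr0.R1=0 thr1.R0=0 thr1.R1=0
thr0.R0=0 thr0.R1=0 thr1.R0=0 thr1.R1=2
thr0.R0=0 thr0.R1=0 thr1.R0=2 thr1.R1=2
thr0.R0=0 thr0.R1=2 thr1.R0=0 thr1.R1=0
thr0.R0=0 thr0.R1=2 thr1.R0=0 thr1.R1=2
thr0.R0=0 thr0.R1=2 thr1.R0=2 thr1.R1=2
thr0.R0=2 thr0.R1=2 thr1.R0=0 thr1.R1=0
thr0.R0=2 thr0.R1=2 thr1.R0=0 thr1.R1=2
thr0.R0=2 thr0.R1=2 thr1.R0=2 thr1.R1=2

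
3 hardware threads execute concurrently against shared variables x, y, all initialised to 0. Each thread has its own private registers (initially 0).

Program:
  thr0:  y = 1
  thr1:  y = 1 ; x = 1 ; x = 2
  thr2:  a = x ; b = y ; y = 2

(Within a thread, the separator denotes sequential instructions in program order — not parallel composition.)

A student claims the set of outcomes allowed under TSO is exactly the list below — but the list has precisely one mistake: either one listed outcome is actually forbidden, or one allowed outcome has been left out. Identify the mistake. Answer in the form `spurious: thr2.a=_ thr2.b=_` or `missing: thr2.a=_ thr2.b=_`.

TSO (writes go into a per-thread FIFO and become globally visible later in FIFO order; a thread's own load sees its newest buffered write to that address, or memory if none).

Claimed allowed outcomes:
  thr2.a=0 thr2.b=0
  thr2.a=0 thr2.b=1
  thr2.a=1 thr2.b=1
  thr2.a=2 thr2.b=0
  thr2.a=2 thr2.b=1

outcome vector order: (thr2.a,thr2.b)
[TSO] allowed = {(0,0) (0,1) (1,1) (2,1)}
claimed∖TSO = {(2,0)}

spurious: thr2.a=2 thr2.b=0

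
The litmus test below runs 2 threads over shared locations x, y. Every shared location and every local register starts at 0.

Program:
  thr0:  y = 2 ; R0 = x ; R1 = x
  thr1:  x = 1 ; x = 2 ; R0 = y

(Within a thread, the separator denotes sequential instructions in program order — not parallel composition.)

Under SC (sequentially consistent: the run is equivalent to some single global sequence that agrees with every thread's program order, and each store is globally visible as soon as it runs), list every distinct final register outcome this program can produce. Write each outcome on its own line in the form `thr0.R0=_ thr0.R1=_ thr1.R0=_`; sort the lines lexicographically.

thr0.R0=0 thr0.R1=0 thr1.R0=2
thr0.R0=0 thr0.R1=1 thr1.R0=2
thr0.R0=0 thr0.R1=2 thr1.R0=2
thr0.R0=1 thr0.R1=1 thr1.R0=2
thr0.R0=1 thr0.R1=2 thr1.R0=2
thr0.R0=2 thr0.R1=2 thr1.R0=0
thr0.R0=2 thr0.R1=2 thr1.R0=2

outcome vector order: (thr0.R0,thr0.R1,thr1.R0)
|SC outcomes| = 7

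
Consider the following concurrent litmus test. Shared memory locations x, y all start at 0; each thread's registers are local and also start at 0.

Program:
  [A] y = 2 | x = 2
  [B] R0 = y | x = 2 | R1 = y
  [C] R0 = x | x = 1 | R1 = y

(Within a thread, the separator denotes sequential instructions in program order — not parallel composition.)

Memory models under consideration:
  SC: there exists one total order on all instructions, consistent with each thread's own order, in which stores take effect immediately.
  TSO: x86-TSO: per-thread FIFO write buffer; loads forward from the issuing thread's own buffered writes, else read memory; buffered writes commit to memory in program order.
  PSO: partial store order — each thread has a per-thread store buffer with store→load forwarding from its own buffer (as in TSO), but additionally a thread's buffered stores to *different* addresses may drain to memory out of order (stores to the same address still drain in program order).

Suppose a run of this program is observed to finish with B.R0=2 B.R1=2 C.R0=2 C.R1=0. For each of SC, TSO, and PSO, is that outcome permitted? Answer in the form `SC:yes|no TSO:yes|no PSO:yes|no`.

SC:no TSO:no PSO:yes

outcome vector order: (B.R0,B.R1,C.R0,C.R1)
SC (11): <0 0 0 0>, <0 0 0 2>, <0 0 2 0>, <0 0 2 2>, <0 2 0 0>, <0 2 0 2>, <0 2 2 0>, <0 2 2 2>, <2 2 0 0>, <2 2 0 2>, <2 2 2 2>
TSO (11): <0 0 0 0>, <0 0 0 2>, <0 0 2 0>, <0 0 2 2>, <0 2 0 0>, <0 2 0 2>, <0 2 2 0>, <0 2 2 2>, <2 2 0 0>, <2 2 0 2>, <2 2 2 2>
PSO (12): <0 0 0 0>, <0 0 0 2>, <0 0 2 0>, <0 0 2 2>, <0 2 0 0>, <0 2 0 2>, <0 2 2 0>, <0 2 2 2>, <2 2 0 0>, <2 2 0 2>, <2 2 2 0>, <2 2 2 2>
target <2 2 2 0> ∈ {PSO}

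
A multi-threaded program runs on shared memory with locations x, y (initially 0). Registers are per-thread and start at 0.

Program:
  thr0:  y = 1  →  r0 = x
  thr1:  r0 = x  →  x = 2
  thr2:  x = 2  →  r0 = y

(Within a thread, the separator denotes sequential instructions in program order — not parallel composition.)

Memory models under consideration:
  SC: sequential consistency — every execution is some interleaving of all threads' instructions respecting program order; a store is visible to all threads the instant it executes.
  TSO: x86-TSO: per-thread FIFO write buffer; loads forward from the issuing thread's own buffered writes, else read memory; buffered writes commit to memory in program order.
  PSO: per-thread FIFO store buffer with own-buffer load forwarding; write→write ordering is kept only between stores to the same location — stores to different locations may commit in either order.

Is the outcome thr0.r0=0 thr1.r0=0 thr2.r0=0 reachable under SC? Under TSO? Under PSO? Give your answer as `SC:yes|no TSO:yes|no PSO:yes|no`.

outcome vector order: (thr0.r0,thr1.r0,thr2.r0)
SC: 6 outcomes — {001, 021, 200, 201, 220, 221}
TSO: 8 outcomes — {000, 001, 020, 021, 200, 201, 220, 221}
PSO: 8 outcomes — {000, 001, 020, 021, 200, 201, 220, 221}
target 000 ∈ {TSO,PSO}

SC:no TSO:yes PSO:yes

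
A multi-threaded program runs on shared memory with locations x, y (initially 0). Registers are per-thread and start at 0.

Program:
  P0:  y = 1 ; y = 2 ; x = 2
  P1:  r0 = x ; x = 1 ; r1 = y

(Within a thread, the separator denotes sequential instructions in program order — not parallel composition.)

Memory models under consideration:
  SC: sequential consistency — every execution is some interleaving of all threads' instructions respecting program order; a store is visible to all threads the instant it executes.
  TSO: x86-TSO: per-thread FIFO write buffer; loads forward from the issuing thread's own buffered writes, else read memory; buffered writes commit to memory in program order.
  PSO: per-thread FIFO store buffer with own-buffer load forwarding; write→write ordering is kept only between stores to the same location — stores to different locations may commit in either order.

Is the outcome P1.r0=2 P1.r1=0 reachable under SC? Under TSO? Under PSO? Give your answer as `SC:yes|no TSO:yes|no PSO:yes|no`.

outcome vector order: (P1.r0,P1.r1)
SC (4): <0 0> <0 1> <0 2> <2 2>
TSO (4): <0 0> <0 1> <0 2> <2 2>
PSO (6): <0 0> <0 1> <0 2> <2 0> <2 1> <2 2>
target <2 0> ∈ {PSO}

SC:no TSO:no PSO:yes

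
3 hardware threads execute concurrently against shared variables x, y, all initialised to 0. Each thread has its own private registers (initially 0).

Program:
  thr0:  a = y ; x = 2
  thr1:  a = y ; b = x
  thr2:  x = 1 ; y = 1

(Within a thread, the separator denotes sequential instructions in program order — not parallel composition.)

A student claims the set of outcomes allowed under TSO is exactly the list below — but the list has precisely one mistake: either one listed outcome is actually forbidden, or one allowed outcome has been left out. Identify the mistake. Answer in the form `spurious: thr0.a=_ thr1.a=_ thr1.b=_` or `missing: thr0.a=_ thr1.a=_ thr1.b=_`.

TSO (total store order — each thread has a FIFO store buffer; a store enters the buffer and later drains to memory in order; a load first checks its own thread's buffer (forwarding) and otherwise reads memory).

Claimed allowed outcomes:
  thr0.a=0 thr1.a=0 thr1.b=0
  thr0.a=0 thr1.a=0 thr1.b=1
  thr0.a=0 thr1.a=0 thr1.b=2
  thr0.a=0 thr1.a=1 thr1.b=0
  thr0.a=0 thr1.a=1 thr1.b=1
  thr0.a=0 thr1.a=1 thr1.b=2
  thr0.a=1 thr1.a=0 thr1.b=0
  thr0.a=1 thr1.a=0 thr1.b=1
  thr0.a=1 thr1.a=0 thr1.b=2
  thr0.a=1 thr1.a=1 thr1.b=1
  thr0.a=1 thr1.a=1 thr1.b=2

outcome vector order: (thr0.a,thr1.a,thr1.b)
[TSO] allowed = {<0 0 0>, <0 0 1>, <0 0 2>, <0 1 1>, <0 1 2>, <1 0 0>, <1 0 1>, <1 0 2>, <1 1 1>, <1 1 2>}
claimed∖TSO = {<0 1 0>}

spurious: thr0.a=0 thr1.a=1 thr1.b=0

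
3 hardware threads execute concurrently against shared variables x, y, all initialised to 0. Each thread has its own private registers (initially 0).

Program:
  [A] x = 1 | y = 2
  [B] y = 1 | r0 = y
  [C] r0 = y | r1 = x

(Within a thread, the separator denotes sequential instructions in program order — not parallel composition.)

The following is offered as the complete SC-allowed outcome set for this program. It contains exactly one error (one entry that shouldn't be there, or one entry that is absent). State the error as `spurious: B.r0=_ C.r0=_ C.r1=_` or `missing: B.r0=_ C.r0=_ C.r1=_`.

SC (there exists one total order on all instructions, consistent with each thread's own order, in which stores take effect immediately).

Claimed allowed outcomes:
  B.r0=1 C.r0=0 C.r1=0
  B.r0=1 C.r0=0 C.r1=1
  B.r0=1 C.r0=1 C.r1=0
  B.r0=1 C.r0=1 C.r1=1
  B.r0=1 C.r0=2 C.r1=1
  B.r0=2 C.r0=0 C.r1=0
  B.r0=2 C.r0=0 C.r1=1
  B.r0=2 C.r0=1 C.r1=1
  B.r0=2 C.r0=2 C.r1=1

missing: B.r0=2 C.r0=1 C.r1=0

outcome vector order: (B.r0,C.r0,C.r1)
SC: 10 outcomes — {1/0/0, 1/0/1, 1/1/0, 1/1/1, 1/2/1, 2/0/0, 2/0/1, 2/1/0, 2/1/1, 2/2/1}
SC∖claimed = {2/1/0}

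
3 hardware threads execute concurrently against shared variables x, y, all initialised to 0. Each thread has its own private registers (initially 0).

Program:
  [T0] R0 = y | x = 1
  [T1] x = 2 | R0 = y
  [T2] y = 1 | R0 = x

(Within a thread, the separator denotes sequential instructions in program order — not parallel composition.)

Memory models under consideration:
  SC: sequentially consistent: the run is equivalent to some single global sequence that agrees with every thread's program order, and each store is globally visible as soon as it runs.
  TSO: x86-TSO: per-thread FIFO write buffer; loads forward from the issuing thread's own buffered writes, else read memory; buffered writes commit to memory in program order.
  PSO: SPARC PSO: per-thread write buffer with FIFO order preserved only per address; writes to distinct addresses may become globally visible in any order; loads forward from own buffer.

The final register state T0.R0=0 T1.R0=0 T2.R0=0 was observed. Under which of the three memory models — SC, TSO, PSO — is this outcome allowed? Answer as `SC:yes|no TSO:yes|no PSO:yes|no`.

outcome vector order: (T0.R0,T1.R0,T2.R0)
[SC] allowed = {(0,0,1), (0,0,2), (0,1,0), (0,1,1), (0,1,2), (1,0,1), (1,0,2), (1,1,0), (1,1,1), (1,1,2)}
[TSO] allowed = {(0,0,0), (0,0,1), (0,0,2), (0,1,0), (0,1,1), (0,1,2), (1,0,0), (1,0,1), (1,0,2), (1,1,0), (1,1,1), (1,1,2)}
[PSO] allowed = {(0,0,0), (0,0,1), (0,0,2), (0,1,0), (0,1,1), (0,1,2), (1,0,0), (1,0,1), (1,0,2), (1,1,0), (1,1,1), (1,1,2)}
target (0,0,0) ∈ {TSO,PSO}

SC:no TSO:yes PSO:yes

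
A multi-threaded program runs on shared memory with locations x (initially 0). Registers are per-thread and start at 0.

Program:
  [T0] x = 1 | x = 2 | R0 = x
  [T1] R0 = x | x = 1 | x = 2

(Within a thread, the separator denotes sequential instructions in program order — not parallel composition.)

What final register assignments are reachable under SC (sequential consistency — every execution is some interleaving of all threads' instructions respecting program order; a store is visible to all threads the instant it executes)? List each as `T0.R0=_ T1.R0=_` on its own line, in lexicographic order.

T0.R0=1 T1.R0=0
T0.R0=1 T1.R0=1
T0.R0=1 T1.R0=2
T0.R0=2 T1.R0=0
T0.R0=2 T1.R0=1
T0.R0=2 T1.R0=2

outcome vector order: (T0.R0,T1.R0)
|SC outcomes| = 6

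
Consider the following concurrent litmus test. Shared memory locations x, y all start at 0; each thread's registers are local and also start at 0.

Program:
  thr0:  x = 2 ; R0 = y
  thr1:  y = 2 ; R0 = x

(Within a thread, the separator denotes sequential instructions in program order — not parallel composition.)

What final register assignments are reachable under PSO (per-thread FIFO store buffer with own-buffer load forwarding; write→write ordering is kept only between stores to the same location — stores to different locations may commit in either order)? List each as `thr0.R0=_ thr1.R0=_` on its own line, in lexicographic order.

thr0.R0=0 thr1.R0=0
thr0.R0=0 thr1.R0=2
thr0.R0=2 thr1.R0=0
thr0.R0=2 thr1.R0=2

outcome vector order: (thr0.R0,thr1.R0)
|PSO outcomes| = 4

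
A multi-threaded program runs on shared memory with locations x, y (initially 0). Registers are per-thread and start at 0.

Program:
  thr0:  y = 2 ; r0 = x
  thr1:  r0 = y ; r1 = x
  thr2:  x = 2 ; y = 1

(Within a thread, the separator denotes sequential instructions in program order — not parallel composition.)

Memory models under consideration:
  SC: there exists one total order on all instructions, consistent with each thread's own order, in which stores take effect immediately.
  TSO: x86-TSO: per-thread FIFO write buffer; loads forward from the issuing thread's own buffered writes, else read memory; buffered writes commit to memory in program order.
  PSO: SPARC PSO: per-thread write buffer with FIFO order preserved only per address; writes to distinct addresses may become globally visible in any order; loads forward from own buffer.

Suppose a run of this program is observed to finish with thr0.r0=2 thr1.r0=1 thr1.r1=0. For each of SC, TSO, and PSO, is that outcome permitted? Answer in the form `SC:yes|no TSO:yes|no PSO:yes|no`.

outcome vector order: (thr0.r0,thr1.r0,thr1.r1)
SC: 10 outcomes — {0/0/0; 0/0/2; 0/1/2; 0/2/0; 0/2/2; 2/0/0; 2/0/2; 2/1/2; 2/2/0; 2/2/2}
TSO: 10 outcomes — {0/0/0; 0/0/2; 0/1/2; 0/2/0; 0/2/2; 2/0/0; 2/0/2; 2/1/2; 2/2/0; 2/2/2}
PSO: 12 outcomes — {0/0/0; 0/0/2; 0/1/0; 0/1/2; 0/2/0; 0/2/2; 2/0/0; 2/0/2; 2/1/0; 2/1/2; 2/2/0; 2/2/2}
target 2/1/0 ∈ {PSO}

SC:no TSO:no PSO:yes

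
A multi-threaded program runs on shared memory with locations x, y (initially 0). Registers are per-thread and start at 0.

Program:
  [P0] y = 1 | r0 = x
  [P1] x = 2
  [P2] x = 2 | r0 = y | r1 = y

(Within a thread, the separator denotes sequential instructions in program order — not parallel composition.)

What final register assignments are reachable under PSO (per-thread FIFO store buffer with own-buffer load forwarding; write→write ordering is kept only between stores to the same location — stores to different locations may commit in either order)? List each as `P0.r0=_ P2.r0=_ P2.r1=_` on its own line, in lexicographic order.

outcome vector order: (P0.r0,P2.r0,P2.r1)
|PSO outcomes| = 6

P0.r0=0 P2.r0=0 P2.r1=0
P0.r0=0 P2.r0=0 P2.r1=1
P0.r0=0 P2.r0=1 P2.r1=1
P0.r0=2 P2.r0=0 P2.r1=0
P0.r0=2 P2.r0=0 P2.r1=1
P0.r0=2 P2.r0=1 P2.r1=1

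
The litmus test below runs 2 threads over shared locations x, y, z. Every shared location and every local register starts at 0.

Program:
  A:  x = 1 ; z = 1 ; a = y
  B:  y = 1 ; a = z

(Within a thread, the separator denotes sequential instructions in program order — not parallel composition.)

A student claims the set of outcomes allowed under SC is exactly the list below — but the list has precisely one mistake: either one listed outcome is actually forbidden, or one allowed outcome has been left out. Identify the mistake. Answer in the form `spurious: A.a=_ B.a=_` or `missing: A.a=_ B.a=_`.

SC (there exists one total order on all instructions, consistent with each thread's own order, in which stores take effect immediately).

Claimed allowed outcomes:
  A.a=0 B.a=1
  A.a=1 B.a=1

missing: A.a=1 B.a=0

outcome vector order: (A.a,B.a)
SC: 3 outcomes — {(0,1) (1,0) (1,1)}
SC∖claimed = {(1,0)}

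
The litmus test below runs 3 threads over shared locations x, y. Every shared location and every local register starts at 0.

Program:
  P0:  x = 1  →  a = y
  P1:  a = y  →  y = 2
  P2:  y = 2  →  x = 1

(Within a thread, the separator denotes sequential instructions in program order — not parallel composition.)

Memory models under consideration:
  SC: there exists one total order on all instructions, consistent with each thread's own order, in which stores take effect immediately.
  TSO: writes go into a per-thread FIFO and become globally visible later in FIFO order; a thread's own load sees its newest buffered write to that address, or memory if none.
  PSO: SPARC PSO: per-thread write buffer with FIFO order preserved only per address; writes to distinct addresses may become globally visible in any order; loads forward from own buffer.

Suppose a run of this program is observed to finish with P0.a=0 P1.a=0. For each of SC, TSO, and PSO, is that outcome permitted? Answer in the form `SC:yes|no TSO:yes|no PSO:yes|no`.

SC:yes TSO:yes PSO:yes

outcome vector order: (P0.a,P1.a)
[SC] allowed = {(0,0); (0,2); (2,0); (2,2)}
[TSO] allowed = {(0,0); (0,2); (2,0); (2,2)}
[PSO] allowed = {(0,0); (0,2); (2,0); (2,2)}
target (0,0) ∈ {SC,TSO,PSO}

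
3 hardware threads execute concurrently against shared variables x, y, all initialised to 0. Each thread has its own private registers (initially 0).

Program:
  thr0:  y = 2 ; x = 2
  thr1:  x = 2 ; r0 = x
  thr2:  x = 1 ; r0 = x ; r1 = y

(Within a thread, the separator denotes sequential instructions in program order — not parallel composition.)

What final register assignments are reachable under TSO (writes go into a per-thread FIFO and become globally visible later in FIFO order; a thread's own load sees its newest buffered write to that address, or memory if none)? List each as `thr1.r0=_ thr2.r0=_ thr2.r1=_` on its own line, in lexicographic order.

thr1.r0=1 thr2.r0=1 thr2.r1=0
thr1.r0=1 thr2.r0=1 thr2.r1=2
thr1.r0=1 thr2.r0=2 thr2.r1=2
thr1.r0=2 thr2.r0=1 thr2.r1=0
thr1.r0=2 thr2.r0=1 thr2.r1=2
thr1.r0=2 thr2.r0=2 thr2.r1=0
thr1.r0=2 thr2.r0=2 thr2.r1=2

outcome vector order: (thr1.r0,thr2.r0,thr2.r1)
|TSO outcomes| = 7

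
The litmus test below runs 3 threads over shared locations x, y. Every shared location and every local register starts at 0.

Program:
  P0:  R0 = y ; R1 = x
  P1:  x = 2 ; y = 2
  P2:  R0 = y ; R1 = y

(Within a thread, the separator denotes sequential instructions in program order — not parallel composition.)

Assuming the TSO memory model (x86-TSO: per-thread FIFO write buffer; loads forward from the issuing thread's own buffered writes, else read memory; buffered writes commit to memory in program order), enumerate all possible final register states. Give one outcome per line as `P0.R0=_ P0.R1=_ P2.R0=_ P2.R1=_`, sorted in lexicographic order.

outcome vector order: (P0.R0,P0.R1,P2.R0,P2.R1)
|TSO outcomes| = 9

P0.R0=0 P0.R1=0 P2.R0=0 P2.R1=0
P0.R0=0 P0.R1=0 P2.R0=0 P2.R1=2
P0.R0=0 P0.R1=0 P2.R0=2 P2.R1=2
P0.R0=0 P0.R1=2 P2.R0=0 P2.R1=0
P0.R0=0 P0.R1=2 P2.R0=0 P2.R1=2
P0.R0=0 P0.R1=2 P2.R0=2 P2.R1=2
P0.R0=2 P0.R1=2 P2.R0=0 P2.R1=0
P0.R0=2 P0.R1=2 P2.R0=0 P2.R1=2
P0.R0=2 P0.R1=2 P2.R0=2 P2.R1=2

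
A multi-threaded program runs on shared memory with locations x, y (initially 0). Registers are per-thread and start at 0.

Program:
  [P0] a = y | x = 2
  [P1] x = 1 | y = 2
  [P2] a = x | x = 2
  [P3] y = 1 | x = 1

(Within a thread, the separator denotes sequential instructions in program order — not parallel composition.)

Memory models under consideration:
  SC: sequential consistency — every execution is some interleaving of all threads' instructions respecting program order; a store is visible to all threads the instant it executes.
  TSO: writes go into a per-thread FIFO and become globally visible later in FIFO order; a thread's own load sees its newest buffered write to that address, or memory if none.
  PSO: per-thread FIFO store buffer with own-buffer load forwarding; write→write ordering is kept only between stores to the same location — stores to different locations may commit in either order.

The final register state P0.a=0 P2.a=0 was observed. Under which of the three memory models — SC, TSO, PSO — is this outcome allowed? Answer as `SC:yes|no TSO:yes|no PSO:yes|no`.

SC:yes TSO:yes PSO:yes

outcome vector order: (P0.a,P2.a)
under SC → (0,0); (0,1); (0,2); (1,0); (1,1); (1,2); (2,0); (2,1); (2,2)
under TSO → (0,0); (0,1); (0,2); (1,0); (1,1); (1,2); (2,0); (2,1); (2,2)
under PSO → (0,0); (0,1); (0,2); (1,0); (1,1); (1,2); (2,0); (2,1); (2,2)
target (0,0) ∈ {SC,TSO,PSO}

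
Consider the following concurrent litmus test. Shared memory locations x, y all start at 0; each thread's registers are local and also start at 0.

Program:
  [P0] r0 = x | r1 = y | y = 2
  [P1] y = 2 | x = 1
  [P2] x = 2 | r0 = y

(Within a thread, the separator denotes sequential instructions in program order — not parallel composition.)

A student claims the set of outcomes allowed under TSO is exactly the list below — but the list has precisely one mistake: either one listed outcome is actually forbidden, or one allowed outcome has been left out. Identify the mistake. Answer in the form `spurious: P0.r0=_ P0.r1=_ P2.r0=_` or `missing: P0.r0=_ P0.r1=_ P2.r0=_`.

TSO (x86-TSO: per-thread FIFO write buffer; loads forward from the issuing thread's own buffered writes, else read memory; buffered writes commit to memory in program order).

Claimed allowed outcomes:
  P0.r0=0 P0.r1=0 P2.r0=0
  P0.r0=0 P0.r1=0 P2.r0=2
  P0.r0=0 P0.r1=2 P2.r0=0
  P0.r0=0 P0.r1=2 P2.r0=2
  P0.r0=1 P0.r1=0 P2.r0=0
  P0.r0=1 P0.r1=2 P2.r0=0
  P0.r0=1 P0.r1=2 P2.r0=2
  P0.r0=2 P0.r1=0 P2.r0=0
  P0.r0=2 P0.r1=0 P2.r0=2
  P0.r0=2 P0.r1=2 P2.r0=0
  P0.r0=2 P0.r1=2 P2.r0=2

spurious: P0.r0=1 P0.r1=0 P2.r0=0

outcome vector order: (P0.r0,P0.r1,P2.r0)
[TSO] allowed = {0/0/0; 0/0/2; 0/2/0; 0/2/2; 1/2/0; 1/2/2; 2/0/0; 2/0/2; 2/2/0; 2/2/2}
claimed∖TSO = {1/0/0}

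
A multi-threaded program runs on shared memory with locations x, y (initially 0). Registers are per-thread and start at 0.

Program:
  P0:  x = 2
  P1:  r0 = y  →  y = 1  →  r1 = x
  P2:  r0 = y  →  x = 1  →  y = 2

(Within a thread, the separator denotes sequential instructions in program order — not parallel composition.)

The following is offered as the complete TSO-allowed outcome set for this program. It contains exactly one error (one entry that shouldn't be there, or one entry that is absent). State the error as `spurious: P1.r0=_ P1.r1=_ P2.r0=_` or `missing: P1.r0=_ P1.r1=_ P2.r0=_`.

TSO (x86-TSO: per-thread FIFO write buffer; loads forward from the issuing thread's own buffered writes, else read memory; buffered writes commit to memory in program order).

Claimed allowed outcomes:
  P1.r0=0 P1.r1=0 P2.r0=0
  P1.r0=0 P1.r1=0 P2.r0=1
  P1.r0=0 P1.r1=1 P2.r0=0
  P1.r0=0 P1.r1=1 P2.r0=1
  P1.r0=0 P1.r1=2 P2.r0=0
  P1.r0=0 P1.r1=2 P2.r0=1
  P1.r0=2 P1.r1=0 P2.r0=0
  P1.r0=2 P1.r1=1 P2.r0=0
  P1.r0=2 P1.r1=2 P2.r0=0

spurious: P1.r0=2 P1.r1=0 P2.r0=0

outcome vector order: (P1.r0,P1.r1,P2.r0)
TSO (8): (0,0,0), (0,0,1), (0,1,0), (0,1,1), (0,2,0), (0,2,1), (2,1,0), (2,2,0)
claimed∖TSO = {(2,0,0)}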